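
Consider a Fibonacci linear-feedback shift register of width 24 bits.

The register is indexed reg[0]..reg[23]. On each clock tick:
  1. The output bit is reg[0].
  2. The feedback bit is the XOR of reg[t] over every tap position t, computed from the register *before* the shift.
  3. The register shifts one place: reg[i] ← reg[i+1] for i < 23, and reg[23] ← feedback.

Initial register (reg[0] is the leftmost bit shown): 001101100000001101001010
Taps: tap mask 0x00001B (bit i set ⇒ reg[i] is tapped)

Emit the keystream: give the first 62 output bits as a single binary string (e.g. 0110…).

00110110000000110100101010001010001010110010001101101101100101

k : reg_k → out_k, fb_k
0: 001101100000001101001010 → 0, fb=1
1: 011011000000011010010101 → 0, fb=0
2: 110110000000110100101010 → 1, fb=0
3: 101100000001101001010100 → 1, fb=0
4: 011000000011010010101000 → 0, fb=1
5: 110000000110100101010001 → 1, fb=0
6: 100000001101001010100010 → 1, fb=1
7: 000000011010010101000101 → 0, fb=0
8: 000000110100101010001010 → 0, fb=0
9: 000001101001010100010100 → 0, fb=0
10: 000011010010101000101000 → 0, fb=1
11: 000110100101010001010001 → 0, fb=0
12: 001101001010100010100010 → 0, fb=1
13: 011010010101000101000101 → 0, fb=0
14: 110100101010001010001010 → 1, fb=1
15: 101001010100010100010101 → 1, fb=1
16: 010010101000101000101011 → 0, fb=0
17: 100101010001010001010110 → 1, fb=0
18: 001010100010100010101100 → 0, fb=1
19: 010101000101000101011001 → 0, fb=0
20: 101010001010001010110010 → 1, fb=0
21: 010100010100010101100100 → 0, fb=0
22: 101000101000101011001000 → 1, fb=1
23: 010001010001010110010001 → 0, fb=1
24: 100010100010101100100011 → 1, fb=0
25: 000101000101011001000110 → 0, fb=1
26: 001010001010110010001101 → 0, fb=1
27: 010100010101100100011011 → 0, fb=0
28: 101000101011001000110110 → 1, fb=1
29: 010001010110010001101101 → 0, fb=1
30: 100010101100100011011011 → 1, fb=0
31: 000101011001000110110110 → 0, fb=1
32: 001010110010001101101101 → 0, fb=1
33: 010101100100011011011011 → 0, fb=0
34: 101011001000110110110110 → 1, fb=0
35: 010110010001101101101100 → 0, fb=1
36: 101100100011011011011001 → 1, fb=0
37: 011001000110110110110010 → 0, fb=1
38: 110010001101101101100101 → 1, fb=1
39: 100100011011011011001011 → 1, fb=0
40: 001000110110110110010110 → 0, fb=0
41: 010001101101101100101100 → 0, fb=1
42: 100011011011011001011001 → 1, fb=0
43: 000110110110110010110010 → 0, fb=0
44: 001101101101100101100100 → 0, fb=1
45: 011011011011001011001001 → 0, fb=0
46: 110110110110010110010010 → 1, fb=0
47: 101101101100101100100100 → 1, fb=0
48: 011011011001011001001000 → 0, fb=0
49: 110110110010110010010000 → 1, fb=0
50: 101101100101100100100000 → 1, fb=0
51: 011011001011001001000000 → 0, fb=0
52: 110110010110010010000000 → 1, fb=0
53: 101100101100100100000000 → 1, fb=0
54: 011001011001001000000000 → 0, fb=1
55: 110010110010010000000001 → 1, fb=1
56: 100101100100100000000011 → 1, fb=0
57: 001011001001000000000110 → 0, fb=1
58: 010110010010000000001101 → 0, fb=1
59: 101100100100000000011011 → 1, fb=0
60: 011001001000000000110110 → 0, fb=1
61: 110010010000000001101101 → 1, fb=1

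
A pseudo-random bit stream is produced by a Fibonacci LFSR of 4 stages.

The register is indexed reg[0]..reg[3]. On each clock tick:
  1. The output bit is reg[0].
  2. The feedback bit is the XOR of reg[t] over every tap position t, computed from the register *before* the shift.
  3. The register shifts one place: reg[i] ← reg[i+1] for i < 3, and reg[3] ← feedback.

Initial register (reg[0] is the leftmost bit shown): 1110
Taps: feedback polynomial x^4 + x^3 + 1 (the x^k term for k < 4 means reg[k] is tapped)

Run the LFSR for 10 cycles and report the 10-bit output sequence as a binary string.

1110101100

step | reg (before) | out | fb
   0 | 1110 | 1 | 1
   1 | 1101 | 1 | 0
   2 | 1010 | 1 | 1
   3 | 0101 | 0 | 1
   4 | 1011 | 1 | 0
   5 | 0110 | 0 | 0
   6 | 1100 | 1 | 1
   7 | 1001 | 1 | 0
   8 | 0010 | 0 | 0
   9 | 0100 | 0 | 0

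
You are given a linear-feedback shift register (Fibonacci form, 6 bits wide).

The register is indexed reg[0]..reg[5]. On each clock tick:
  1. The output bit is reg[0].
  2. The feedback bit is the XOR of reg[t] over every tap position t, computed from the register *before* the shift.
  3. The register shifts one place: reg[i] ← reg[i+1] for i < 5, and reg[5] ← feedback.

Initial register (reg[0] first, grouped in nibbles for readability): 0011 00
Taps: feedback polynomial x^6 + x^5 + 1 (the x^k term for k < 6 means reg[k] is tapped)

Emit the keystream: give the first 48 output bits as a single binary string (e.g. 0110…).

k : reg_k → out_k, fb_k
0: 001100 → 0, fb=0
1: 011000 → 0, fb=0
2: 110000 → 1, fb=1
3: 100001 → 1, fb=0
4: 000010 → 0, fb=0
5: 000100 → 0, fb=0
6: 001000 → 0, fb=0
7: 010000 → 0, fb=0
8: 100000 → 1, fb=1
9: 000001 → 0, fb=1
10: 000011 → 0, fb=1
11: 000111 → 0, fb=1
12: 001111 → 0, fb=1
13: 011111 → 0, fb=1
14: 111111 → 1, fb=0
15: 111110 → 1, fb=1
16: 111101 → 1, fb=0
17: 111010 → 1, fb=1
18: 110101 → 1, fb=0
19: 101010 → 1, fb=1
20: 010101 → 0, fb=1
21: 101011 → 1, fb=0
22: 010110 → 0, fb=0
23: 101100 → 1, fb=1
24: 011001 → 0, fb=1
25: 110011 → 1, fb=0
26: 100110 → 1, fb=1
27: 001101 → 0, fb=1
28: 011011 → 0, fb=1
29: 110111 → 1, fb=0
30: 101110 → 1, fb=1
31: 011101 → 0, fb=1
32: 111011 → 1, fb=0
33: 110110 → 1, fb=1
34: 101101 → 1, fb=0
35: 011010 → 0, fb=0
36: 110100 → 1, fb=1
37: 101001 → 1, fb=0
38: 010010 → 0, fb=0
39: 100100 → 1, fb=1
40: 001001 → 0, fb=1
41: 010011 → 0, fb=1
42: 100111 → 1, fb=0
43: 001110 → 0, fb=0
44: 011100 → 0, fb=0
45: 111000 → 1, fb=1
46: 110001 → 1, fb=0
47: 100010 → 1, fb=1

001100001000001111110101011001101110110100100111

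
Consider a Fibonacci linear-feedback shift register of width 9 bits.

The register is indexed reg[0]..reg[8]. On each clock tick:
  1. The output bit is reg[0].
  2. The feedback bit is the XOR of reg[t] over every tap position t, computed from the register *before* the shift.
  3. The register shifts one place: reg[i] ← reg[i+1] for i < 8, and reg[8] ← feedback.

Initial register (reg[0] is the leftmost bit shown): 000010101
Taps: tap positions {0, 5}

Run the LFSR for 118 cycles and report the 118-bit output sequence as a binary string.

0000101010101111101011010000011011101101101011000001011101111100011110011010011010111000110100010111111101001011000101

tick  register→output (feedback)
  0  000010101→0 (0)
  1  000101010→0 (1)
  2  001010101→0 (0)
  3  010101010→0 (1)
  4  101010101→1 (1)
  5  010101011→0 (1)
  6  101010111→1 (1)
  7  010101111→0 (1)
  8  101011111→1 (0)
  9  010111110→0 (1)
 10  101111101→1 (0)
 11  011111010→0 (1)
 12  111110101→1 (1)
 13  111101011→1 (0)
 14  111010110→1 (1)
 15  110101101→1 (0)
 16  101011010→1 (0)
 17  010110100→0 (0)
 18  101101000→1 (0)
 19  011010000→0 (0)
 20  110100000→1 (1)
 21  101000001→1 (1)
 22  010000011→0 (0)
 23  100000110→1 (1)
 24  000001101→0 (1)
 25  000011011→0 (1)
 26  000110111→0 (0)
 27  001101110→0 (1)
 28  011011101→0 (1)
 29  110111011→1 (0)
 30  101110110→1 (1)
 31  011101101→0 (1)
 32  111011011→1 (0)
 33  110110110→1 (1)
 34  101101101→1 (0)
 35  011011010→0 (1)
 36  110110101→1 (1)
 37  101101011→1 (0)
 38  011010110→0 (0)
 39  110101100→1 (0)
 40  101011000→1 (0)
 41  010110000→0 (0)
 42  101100000→1 (1)
 43  011000001→0 (0)
 44  110000010→1 (1)
 45  100000101→1 (1)
 46  000001011→0 (1)
 47  000010111→0 (0)
 48  000101110→0 (1)
 49  001011101→0 (1)
 50  010111011→0 (1)
 51  101110111→1 (1)
 52  011101111→0 (1)
 53  111011111→1 (0)
 54  110111110→1 (0)
 55  101111100→1 (0)
 56  011111000→0 (1)
 57  111110001→1 (1)
 58  111100011→1 (1)
 59  111000111→1 (1)
 60  110001111→1 (0)
 61  100011110→1 (0)
 62  000111100→0 (1)
 63  001111001→0 (1)
 64  011110011→0 (0)
 65  111100110→1 (1)
 66  111001101→1 (0)
 67  110011010→1 (0)
 68  100110100→1 (1)
 69  001101001→0 (1)
 70  011010011→0 (0)
 71  110100110→1 (1)
 72  101001101→1 (0)
 73  010011010→0 (1)
 74  100110101→1 (1)
 75  001101011→0 (1)
 76  011010111→0 (0)
 77  110101110→1 (0)
 78  101011100→1 (0)
 79  010111000→0 (1)
 80  101110001→1 (1)
 81  011100011→0 (0)
 82  111000110→1 (1)
 83  110001101→1 (0)
 84  100011010→1 (0)
 85  000110100→0 (0)
 86  001101000→0 (1)
 87  011010001→0 (0)
 88  110100010→1 (1)
 89  101000101→1 (1)
 90  010001011→0 (1)
 91  100010111→1 (1)
 92  000101111→0 (1)
 93  001011111→0 (1)
 94  010111111→0 (1)
 95  101111111→1 (0)
 96  011111110→0 (1)
 97  111111101→1 (0)
 98  111111010→1 (0)
 99  111110100→1 (1)
100  111101001→1 (0)
101  111010010→1 (1)
102  110100101→1 (1)
103  101001011→1 (0)
104  010010110→0 (0)
105  100101100→1 (0)
106  001011000→0 (1)
107  010110001→0 (0)
108  101100010→1 (1)
109  011000101→0 (0)
110  110001010→1 (0)
111  100010100→1 (1)
112  000101001→0 (1)
113  001010011→0 (0)
114  010100110→0 (0)
115  101001100→1 (0)
116  010011000→0 (1)
117  100110001→1 (1)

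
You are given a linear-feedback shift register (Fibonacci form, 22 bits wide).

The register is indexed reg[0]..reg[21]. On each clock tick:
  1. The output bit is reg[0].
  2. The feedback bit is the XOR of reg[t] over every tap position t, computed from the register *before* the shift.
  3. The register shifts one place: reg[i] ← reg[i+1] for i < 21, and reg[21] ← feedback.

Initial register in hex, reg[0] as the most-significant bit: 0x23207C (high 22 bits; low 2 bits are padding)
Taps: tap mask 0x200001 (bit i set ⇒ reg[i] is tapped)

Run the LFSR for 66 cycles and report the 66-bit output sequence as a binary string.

001000110010000001111111000010001111111010101000001111010101001100

step | reg (before) | out | fb
   0 | 0010001100100000011111 | 0 | 1
   1 | 0100011001000000111111 | 0 | 1
   2 | 1000110010000001111111 | 1 | 0
   3 | 0001100100000011111110 | 0 | 0
   4 | 0011001000000111111100 | 0 | 0
   5 | 0110010000001111111000 | 0 | 0
   6 | 1100100000011111110000 | 1 | 1
   7 | 1001000000111111100001 | 1 | 0
   8 | 0010000001111111000010 | 0 | 0
   9 | 0100000011111110000100 | 0 | 0
  10 | 1000000111111100001000 | 1 | 1
  11 | 0000001111111000010001 | 0 | 1
  12 | 0000011111110000100011 | 0 | 1
  13 | 0000111111100001000111 | 0 | 1
  14 | 0001111111000010001111 | 0 | 1
  15 | 0011111110000100011111 | 0 | 1
  16 | 0111111100001000111111 | 0 | 1
  17 | 1111111000010001111111 | 1 | 0
  18 | 1111110000100011111110 | 1 | 1
  19 | 1111100001000111111101 | 1 | 0
  20 | 1111000010001111111010 | 1 | 1
  21 | 1110000100011111110101 | 1 | 0
  22 | 1100001000111111101010 | 1 | 1
  23 | 1000010001111111010101 | 1 | 0
  24 | 0000100011111110101010 | 0 | 0
  25 | 0001000111111101010100 | 0 | 0
  26 | 0010001111111010101000 | 0 | 0
  27 | 0100011111110101010000 | 0 | 0
  28 | 1000111111101010100000 | 1 | 1
  29 | 0001111111010101000001 | 0 | 1
  30 | 0011111110101010000011 | 0 | 1
  31 | 0111111101010100000111 | 0 | 1
  32 | 1111111010101000001111 | 1 | 0
  33 | 1111110101010000011110 | 1 | 1
  34 | 1111101010100000111101 | 1 | 0
  35 | 1111010101000001111010 | 1 | 1
  36 | 1110101010000011110101 | 1 | 0
  37 | 1101010100000111101010 | 1 | 1
  38 | 1010101000001111010101 | 1 | 0
  39 | 0101010000011110101010 | 0 | 0
  40 | 1010100000111101010100 | 1 | 1
  41 | 0101000001111010101001 | 0 | 1
  42 | 1010000011110101010011 | 1 | 0
  43 | 0100000111101010100110 | 0 | 0
  44 | 1000001111010101001100 | 1 | 1
  45 | 0000011110101010011001 | 0 | 1
  46 | 0000111101010100110011 | 0 | 1
  47 | 0001111010101001100111 | 0 | 1
  48 | 0011110101010011001111 | 0 | 1
  49 | 0111101010100110011111 | 0 | 1
  50 | 1111010101001100111111 | 1 | 0
  51 | 1110101010011001111110 | 1 | 1
  52 | 1101010100110011111101 | 1 | 0
  53 | 1010101001100111111010 | 1 | 1
  54 | 0101010011001111110101 | 0 | 1
  55 | 1010100110011111101011 | 1 | 0
  56 | 0101001100111111010110 | 0 | 0
  57 | 1010011001111110101100 | 1 | 1
  58 | 0100110011111101011001 | 0 | 1
  59 | 1001100111111010110011 | 1 | 0
  60 | 0011001111110101100110 | 0 | 0
  61 | 0110011111101011001100 | 0 | 0
  62 | 1100111111010110011000 | 1 | 1
  63 | 1001111110101100110001 | 1 | 0
  64 | 0011111101011001100010 | 0 | 0
  65 | 0111111010110011000100 | 0 | 0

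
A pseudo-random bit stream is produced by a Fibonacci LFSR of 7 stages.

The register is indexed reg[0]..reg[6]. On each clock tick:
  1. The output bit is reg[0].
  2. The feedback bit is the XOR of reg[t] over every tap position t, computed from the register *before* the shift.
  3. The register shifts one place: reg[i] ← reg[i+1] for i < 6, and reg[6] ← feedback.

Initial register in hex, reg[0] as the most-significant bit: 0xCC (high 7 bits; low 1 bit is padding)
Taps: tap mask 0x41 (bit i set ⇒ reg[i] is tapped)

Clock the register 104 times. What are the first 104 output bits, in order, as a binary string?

k : reg_k → out_k, fb_k
0: 1100110 → 1, fb=1
1: 1001101 → 1, fb=0
2: 0011010 → 0, fb=0
3: 0110100 → 0, fb=0
4: 1101000 → 1, fb=1
5: 1010001 → 1, fb=0
6: 0100010 → 0, fb=0
7: 1000100 → 1, fb=1
8: 0001001 → 0, fb=1
9: 0010011 → 0, fb=1
10: 0100111 → 0, fb=1
11: 1001111 → 1, fb=0
12: 0011110 → 0, fb=0
13: 0111100 → 0, fb=0
14: 1111000 → 1, fb=1
15: 1110001 → 1, fb=0
16: 1100010 → 1, fb=1
17: 1000101 → 1, fb=0
18: 0001010 → 0, fb=0
19: 0010100 → 0, fb=0
20: 0101000 → 0, fb=0
21: 1010000 → 1, fb=1
22: 0100001 → 0, fb=1
23: 1000011 → 1, fb=0
24: 0000110 → 0, fb=0
25: 0001100 → 0, fb=0
26: 0011000 → 0, fb=0
27: 0110000 → 0, fb=0
28: 1100000 → 1, fb=1
29: 1000001 → 1, fb=0
30: 0000010 → 0, fb=0
31: 0000100 → 0, fb=0
32: 0001000 → 0, fb=0
33: 0010000 → 0, fb=0
34: 0100000 → 0, fb=0
35: 1000000 → 1, fb=1
36: 0000001 → 0, fb=1
37: 0000011 → 0, fb=1
38: 0000111 → 0, fb=1
39: 0001111 → 0, fb=1
40: 0011111 → 0, fb=1
41: 0111111 → 0, fb=1
42: 1111111 → 1, fb=0
43: 1111110 → 1, fb=1
44: 1111101 → 1, fb=0
45: 1111010 → 1, fb=1
46: 1110101 → 1, fb=0
47: 1101010 → 1, fb=1
48: 1010101 → 1, fb=0
49: 0101010 → 0, fb=0
50: 1010100 → 1, fb=1
51: 0101001 → 0, fb=1
52: 1010011 → 1, fb=0
53: 0100110 → 0, fb=0
54: 1001100 → 1, fb=1
55: 0011001 → 0, fb=1
56: 0110011 → 0, fb=1
57: 1100111 → 1, fb=0
58: 1001110 → 1, fb=1
59: 0011101 → 0, fb=1
60: 0111011 → 0, fb=1
61: 1110111 → 1, fb=0
62: 1101110 → 1, fb=1
63: 1011101 → 1, fb=0
64: 0111010 → 0, fb=0
65: 1110100 → 1, fb=1
66: 1101001 → 1, fb=0
67: 1010010 → 1, fb=1
68: 0100101 → 0, fb=1
69: 1001011 → 1, fb=0
70: 0010110 → 0, fb=0
71: 0101100 → 0, fb=0
72: 1011000 → 1, fb=1
73: 0110001 → 0, fb=1
74: 1100011 → 1, fb=0
75: 1000110 → 1, fb=1
76: 0001101 → 0, fb=1
77: 0011011 → 0, fb=1
78: 0110111 → 0, fb=1
79: 1101111 → 1, fb=0
80: 1011110 → 1, fb=1
81: 0111101 → 0, fb=1
82: 1111011 → 1, fb=0
83: 1110110 → 1, fb=1
84: 1101101 → 1, fb=0
85: 1011010 → 1, fb=1
86: 0110101 → 0, fb=1
87: 1101011 → 1, fb=0
88: 1010110 → 1, fb=1
89: 0101101 → 0, fb=1
90: 1011011 → 1, fb=0
91: 0110110 → 0, fb=0
92: 1101100 → 1, fb=1
93: 1011001 → 1, fb=0
94: 0110010 → 0, fb=0
95: 1100100 → 1, fb=1
96: 1001001 → 1, fb=0
97: 0010010 → 0, fb=0
98: 0100100 → 0, fb=0
99: 1001000 → 1, fb=1
100: 0010001 → 0, fb=1
101: 0100011 → 0, fb=1
102: 1000111 → 1, fb=0
103: 0001110 → 0, fb=0

11001101000100111100010100001100000100000011111110101010011001110111010010110001101111011010110110010010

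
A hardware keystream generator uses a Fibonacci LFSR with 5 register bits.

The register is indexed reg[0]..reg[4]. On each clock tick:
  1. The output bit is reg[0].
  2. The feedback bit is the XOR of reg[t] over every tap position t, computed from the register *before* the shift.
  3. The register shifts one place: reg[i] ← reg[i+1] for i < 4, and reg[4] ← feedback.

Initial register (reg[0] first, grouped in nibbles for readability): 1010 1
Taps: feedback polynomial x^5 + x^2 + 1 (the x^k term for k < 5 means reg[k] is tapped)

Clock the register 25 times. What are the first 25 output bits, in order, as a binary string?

step | reg (before) | out | fb
   0 | 10101 | 1 | 0
   1 | 01010 | 0 | 0
   2 | 10100 | 1 | 0
   3 | 01000 | 0 | 0
   4 | 10000 | 1 | 1
   5 | 00001 | 0 | 0
   6 | 00010 | 0 | 0
   7 | 00100 | 0 | 1
   8 | 01001 | 0 | 0
   9 | 10010 | 1 | 1
  10 | 00101 | 0 | 1
  11 | 01011 | 0 | 0
  12 | 10110 | 1 | 0
  13 | 01100 | 0 | 1
  14 | 11001 | 1 | 1
  15 | 10011 | 1 | 1
  16 | 00111 | 0 | 1
  17 | 01111 | 0 | 1
  18 | 11111 | 1 | 0
  19 | 11110 | 1 | 0
  20 | 11100 | 1 | 0
  21 | 11000 | 1 | 1
  22 | 10001 | 1 | 1
  23 | 00011 | 0 | 0
  24 | 00110 | 0 | 1

1010100001001011001111100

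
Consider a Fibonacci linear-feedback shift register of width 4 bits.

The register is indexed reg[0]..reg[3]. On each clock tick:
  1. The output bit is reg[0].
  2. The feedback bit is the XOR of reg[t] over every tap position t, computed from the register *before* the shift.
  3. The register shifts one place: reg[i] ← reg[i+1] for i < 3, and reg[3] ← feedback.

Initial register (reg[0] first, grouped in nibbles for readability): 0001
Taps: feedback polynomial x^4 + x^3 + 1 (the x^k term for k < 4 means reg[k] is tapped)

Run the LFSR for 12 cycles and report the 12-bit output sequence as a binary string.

step | reg (before) | out | fb
   0 | 0001 | 0 | 1
   1 | 0011 | 0 | 1
   2 | 0111 | 0 | 1
   3 | 1111 | 1 | 0
   4 | 1110 | 1 | 1
   5 | 1101 | 1 | 0
   6 | 1010 | 1 | 1
   7 | 0101 | 0 | 1
   8 | 1011 | 1 | 0
   9 | 0110 | 0 | 0
  10 | 1100 | 1 | 1
  11 | 1001 | 1 | 0

000111101011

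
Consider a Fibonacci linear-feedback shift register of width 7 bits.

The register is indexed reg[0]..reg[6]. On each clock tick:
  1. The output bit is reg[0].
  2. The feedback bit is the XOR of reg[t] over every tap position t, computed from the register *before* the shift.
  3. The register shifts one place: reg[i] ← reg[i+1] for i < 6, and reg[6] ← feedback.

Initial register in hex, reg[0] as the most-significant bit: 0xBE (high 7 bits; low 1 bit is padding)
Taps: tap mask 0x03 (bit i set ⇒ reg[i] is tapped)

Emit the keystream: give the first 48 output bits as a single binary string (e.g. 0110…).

tick  register→output (feedback)
  0  1011111→1 (1)
  1  0111111→0 (1)
  2  1111111→1 (0)
  3  1111110→1 (0)
  4  1111100→1 (0)
  5  1111000→1 (0)
  6  1110000→1 (0)
  7  1100000→1 (0)
  8  1000000→1 (1)
  9  0000001→0 (0)
 10  0000010→0 (0)
 11  0000100→0 (0)
 12  0001000→0 (0)
 13  0010000→0 (0)
 14  0100000→0 (1)
 15  1000001→1 (1)
 16  0000011→0 (0)
 17  0000110→0 (0)
 18  0001100→0 (0)
 19  0011000→0 (0)
 20  0110000→0 (1)
 21  1100001→1 (0)
 22  1000010→1 (1)
 23  0000101→0 (0)
 24  0001010→0 (0)
 25  0010100→0 (0)
 26  0101000→0 (1)
 27  1010001→1 (1)
 28  0100011→0 (1)
 29  1000111→1 (1)
 30  0001111→0 (0)
 31  0011110→0 (0)
 32  0111100→0 (1)
 33  1111001→1 (0)
 34  1110010→1 (0)
 35  1100100→1 (0)
 36  1001000→1 (1)
 37  0010001→0 (0)
 38  0100010→0 (1)
 39  1000101→1 (1)
 40  0001011→0 (0)
 41  0010110→0 (0)
 42  0101100→0 (1)
 43  1011001→1 (1)
 44  0110011→0 (1)
 45  1100111→1 (0)
 46  1001110→1 (1)
 47  0011101→0 (0)

101111111000000100000110000101000111100100010110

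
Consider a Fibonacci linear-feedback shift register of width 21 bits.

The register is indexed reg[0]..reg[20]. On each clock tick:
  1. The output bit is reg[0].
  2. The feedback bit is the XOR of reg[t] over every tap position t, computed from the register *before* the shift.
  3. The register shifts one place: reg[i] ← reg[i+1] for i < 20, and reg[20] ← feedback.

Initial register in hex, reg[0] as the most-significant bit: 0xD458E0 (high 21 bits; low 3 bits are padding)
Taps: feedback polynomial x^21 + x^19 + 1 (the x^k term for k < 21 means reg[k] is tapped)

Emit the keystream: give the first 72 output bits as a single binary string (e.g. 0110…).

110101000101100011100111011111011010110000110110011100010010101101101001

k : reg_k → out_k, fb_k
0: 110101000101100011100 → 1, fb=1
1: 101010001011000111001 → 1, fb=1
2: 010100010110001110011 → 0, fb=1
3: 101000101100011100111 → 1, fb=0
4: 010001011000111001110 → 0, fb=1
5: 100010110001110011101 → 1, fb=1
6: 000101100011100111011 → 0, fb=1
7: 001011000111001110111 → 0, fb=1
8: 010110001110011101111 → 0, fb=1
9: 101100011100111011111 → 1, fb=0
10: 011000111001110111110 → 0, fb=1
11: 110001110011101111101 → 1, fb=1
12: 100011100111011111011 → 1, fb=0
13: 000111001110111110110 → 0, fb=1
14: 001110011101111101101 → 0, fb=0
15: 011100111011111011010 → 0, fb=1
16: 111001110111110110101 → 1, fb=1
17: 110011101111101101011 → 1, fb=0
18: 100111011111011010110 → 1, fb=0
19: 001110111110110101100 → 0, fb=0
20: 011101111101101011000 → 0, fb=0
21: 111011111011010110000 → 1, fb=1
22: 110111110110101100001 → 1, fb=1
23: 101111101101011000011 → 1, fb=0
24: 011111011010110000110 → 0, fb=1
25: 111110110101100001101 → 1, fb=1
26: 111101101011000011011 → 1, fb=0
27: 111011010110000110110 → 1, fb=0
28: 110110101100001101100 → 1, fb=1
29: 101101011000011011001 → 1, fb=1
30: 011010110000110110011 → 0, fb=1
31: 110101100001101100111 → 1, fb=0
32: 101011000011011001110 → 1, fb=0
33: 010110000110110011100 → 0, fb=0
34: 101100001101100111000 → 1, fb=1
35: 011000011011001110001 → 0, fb=0
36: 110000110110011100010 → 1, fb=0
37: 100001101100111000100 → 1, fb=1
38: 000011011001110001001 → 0, fb=0
39: 000110110011100010010 → 0, fb=1
40: 001101100111000100101 → 0, fb=0
41: 011011001110001001010 → 0, fb=1
42: 110110011100010010101 → 1, fb=1
43: 101100111000100101011 → 1, fb=0
44: 011001110001001010110 → 0, fb=1
45: 110011100010010101101 → 1, fb=1
46: 100111000100101011011 → 1, fb=0
47: 001110001001010110110 → 0, fb=1
48: 011100010010101101101 → 0, fb=0
49: 111000100101011011010 → 1, fb=0
50: 110001001010110110100 → 1, fb=1
51: 100010010101101101001 → 1, fb=1
52: 000100101011011010011 → 0, fb=1
53: 001001010110110100111 → 0, fb=1
54: 010010101101101001111 → 0, fb=1
55: 100101011011010011111 → 1, fb=0
56: 001010110110100111110 → 0, fb=1
57: 010101101101001111101 → 0, fb=0
58: 101011011010011111010 → 1, fb=0
59: 010110110100111110100 → 0, fb=0
60: 101101101001111101000 → 1, fb=1
61: 011011010011111010001 → 0, fb=0
62: 110110100111110100010 → 1, fb=0
63: 101101001111101000100 → 1, fb=1
64: 011010011111010001001 → 0, fb=0
65: 110100111110100010010 → 1, fb=0
66: 101001111101000100100 → 1, fb=1
67: 010011111010001001001 → 0, fb=0
68: 100111110100010010010 → 1, fb=0
69: 001111101000100100100 → 0, fb=0
70: 011111010001001001000 → 0, fb=0
71: 111110100010010010000 → 1, fb=1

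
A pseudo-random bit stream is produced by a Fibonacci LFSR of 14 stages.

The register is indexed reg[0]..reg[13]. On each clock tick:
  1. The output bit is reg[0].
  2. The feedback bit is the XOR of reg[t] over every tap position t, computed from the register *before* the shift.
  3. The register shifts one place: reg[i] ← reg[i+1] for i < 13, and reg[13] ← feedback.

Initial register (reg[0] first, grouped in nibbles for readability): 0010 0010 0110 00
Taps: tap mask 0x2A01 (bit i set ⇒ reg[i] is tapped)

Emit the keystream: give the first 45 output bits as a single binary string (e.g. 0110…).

001000100110001010001000100101111011000101010

k : reg_k → out_k, fb_k
0: 00100010011000 → 0, fb=1
1: 01000100110001 → 0, fb=0
2: 10001001100010 → 1, fb=1
3: 00010011000101 → 0, fb=0
4: 00100110001010 → 0, fb=0
5: 01001100010100 → 0, fb=0
6: 10011000101000 → 1, fb=1
7: 00110001010001 → 0, fb=0
8: 01100010100010 → 0, fb=0
9: 11000101000100 → 1, fb=0
10: 10001010001000 → 1, fb=1
11: 00010100010001 → 0, fb=0
12: 00101000100010 → 0, fb=0
13: 01010001000100 → 0, fb=1
14: 10100010001001 → 1, fb=0
15: 01000100010010 → 0, fb=1
16: 10001000100101 → 1, fb=1
17: 00010001001011 → 0, fb=1
18: 00100010010111 → 0, fb=1
19: 01000100101111 → 0, fb=0
20: 10001001011110 → 1, fb=1
21: 00010010111101 → 0, fb=1
22: 00100101111011 → 0, fb=0
23: 01001011110110 → 0, fb=0
24: 10010111101100 → 1, fb=0
25: 00101111011000 → 0, fb=1
26: 01011110110001 → 0, fb=0
27: 10111101100010 → 1, fb=1
28: 01111011000101 → 0, fb=0
29: 11110110001010 → 1, fb=1
30: 11101100010101 → 1, fb=0
31: 11011000101010 → 1, fb=1
32: 10110001010101 → 1, fb=0
33: 01100010101010 → 0, fb=0
34: 11000101010100 → 1, fb=1
35: 10001010101001 → 1, fb=0
36: 00010101010010 → 0, fb=1
37: 00101010100101 → 0, fb=0
38: 01010101001010 → 0, fb=0
39: 10101010010100 → 1, fb=1
40: 01010100101001 → 0, fb=1
41: 10101001010011 → 1, fb=1
42: 01010010100111 → 0, fb=0
43: 10100101001110 → 1, fb=0
44: 01001010011100 → 0, fb=0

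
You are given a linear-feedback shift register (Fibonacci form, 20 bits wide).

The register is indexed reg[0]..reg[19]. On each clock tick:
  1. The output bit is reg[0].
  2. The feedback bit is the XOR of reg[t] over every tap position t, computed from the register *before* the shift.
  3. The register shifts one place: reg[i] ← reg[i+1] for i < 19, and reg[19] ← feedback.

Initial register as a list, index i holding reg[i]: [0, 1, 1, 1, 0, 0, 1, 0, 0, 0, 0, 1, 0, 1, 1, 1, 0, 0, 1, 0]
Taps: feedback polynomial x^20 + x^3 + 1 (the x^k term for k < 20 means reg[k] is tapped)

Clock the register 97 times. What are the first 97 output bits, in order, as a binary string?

0111001000010111001011100010101011100101111101111101110010100100100100111001100000000000111101011

step | reg (before) | out | fb
   0 | 01110010000101110010 | 0 | 1
   1 | 11100100001011100101 | 1 | 1
   2 | 11001000010111001011 | 1 | 1
   3 | 10010000101110010111 | 1 | 0
   4 | 00100001011100101110 | 0 | 0
   5 | 01000010111001011100 | 0 | 0
   6 | 10000101110010111000 | 1 | 1
   7 | 00001011100101110001 | 0 | 0
   8 | 00010111001011100010 | 0 | 1
   9 | 00101110010111000101 | 0 | 0
  10 | 01011100101110001010 | 0 | 1
  11 | 10111001011100010101 | 1 | 0
  12 | 01110010111000101010 | 0 | 1
  13 | 11100101110001010101 | 1 | 1
  14 | 11001011100010101011 | 1 | 1
  15 | 10010111000101010111 | 1 | 0
  16 | 00101110001010101110 | 0 | 0
  17 | 01011100010101011100 | 0 | 1
  18 | 10111000101010111001 | 1 | 0
  19 | 01110001010101110010 | 0 | 1
  20 | 11100010101011100101 | 1 | 1
  21 | 11000101010111001011 | 1 | 1
  22 | 10001010101110010111 | 1 | 1
  23 | 00010101011100101111 | 0 | 1
  24 | 00101010111001011111 | 0 | 0
  25 | 01010101110010111110 | 0 | 1
  26 | 10101011100101111101 | 1 | 1
  27 | 01010111001011111011 | 0 | 1
  28 | 10101110010111110111 | 1 | 1
  29 | 01011100101111101111 | 0 | 1
  30 | 10111001011111011111 | 1 | 0
  31 | 01110010111110111110 | 0 | 1
  32 | 11100101111101111101 | 1 | 1
  33 | 11001011111011111011 | 1 | 1
  34 | 10010111110111110111 | 1 | 0
  35 | 00101111101111101110 | 0 | 0
  36 | 01011111011111011100 | 0 | 1
  37 | 10111110111110111001 | 1 | 0
  38 | 01111101111101110010 | 0 | 1
  39 | 11111011111011100101 | 1 | 0
  40 | 11110111110111001010 | 1 | 0
  41 | 11101111101110010100 | 1 | 1
  42 | 11011111011100101001 | 1 | 0
  43 | 10111110111001010010 | 1 | 0
  44 | 01111101110010100100 | 0 | 1
  45 | 11111011100101001001 | 1 | 0
  46 | 11110111001010010010 | 1 | 0
  47 | 11101110010100100100 | 1 | 1
  48 | 11011100101001001001 | 1 | 0
  49 | 10111001010010010010 | 1 | 0
  50 | 01110010100100100100 | 0 | 1
  51 | 11100101001001001001 | 1 | 1
  52 | 11001010010010010011 | 1 | 1
  53 | 10010100100100100111 | 1 | 0
  54 | 00101001001001001110 | 0 | 0
  55 | 01010010010010011100 | 0 | 1
  56 | 10100100100100111001 | 1 | 1
  57 | 01001001001001110011 | 0 | 0
  58 | 10010010010011100110 | 1 | 0
  59 | 00100100100111001100 | 0 | 0
  60 | 01001001001110011000 | 0 | 0
  61 | 10010010011100110000 | 1 | 0
  62 | 00100100111001100000 | 0 | 0
  63 | 01001001110011000000 | 0 | 0
  64 | 10010011100110000000 | 1 | 0
  65 | 00100111001100000000 | 0 | 0
  66 | 01001110011000000000 | 0 | 0
  67 | 10011100110000000000 | 1 | 0
  68 | 00111001100000000000 | 0 | 1
  69 | 01110011000000000001 | 0 | 1
  70 | 11100110000000000011 | 1 | 1
  71 | 11001100000000000111 | 1 | 1
  72 | 10011000000000001111 | 1 | 0
  73 | 00110000000000011110 | 0 | 1
  74 | 01100000000000111101 | 0 | 0
  75 | 11000000000001111010 | 1 | 1
  76 | 10000000000011110101 | 1 | 1
  77 | 00000000000111101011 | 0 | 0
  78 | 00000000001111010110 | 0 | 0
  79 | 00000000011110101100 | 0 | 0
  80 | 00000000111101011000 | 0 | 0
  81 | 00000001111010110000 | 0 | 0
  82 | 00000011110101100000 | 0 | 0
  83 | 00000111101011000000 | 0 | 0
  84 | 00001111010110000000 | 0 | 0
  85 | 00011110101100000000 | 0 | 1
  86 | 00111101011000000001 | 0 | 1
  87 | 01111010110000000011 | 0 | 1
  88 | 11110101100000000111 | 1 | 0
  89 | 11101011000000001110 | 1 | 1
  90 | 11010110000000011101 | 1 | 0
  91 | 10101100000000111010 | 1 | 1
  92 | 01011000000001110101 | 0 | 1
  93 | 10110000000011101011 | 1 | 0
  94 | 01100000000111010110 | 0 | 0
  95 | 11000000001110101100 | 1 | 1
  96 | 10000000011101011001 | 1 | 1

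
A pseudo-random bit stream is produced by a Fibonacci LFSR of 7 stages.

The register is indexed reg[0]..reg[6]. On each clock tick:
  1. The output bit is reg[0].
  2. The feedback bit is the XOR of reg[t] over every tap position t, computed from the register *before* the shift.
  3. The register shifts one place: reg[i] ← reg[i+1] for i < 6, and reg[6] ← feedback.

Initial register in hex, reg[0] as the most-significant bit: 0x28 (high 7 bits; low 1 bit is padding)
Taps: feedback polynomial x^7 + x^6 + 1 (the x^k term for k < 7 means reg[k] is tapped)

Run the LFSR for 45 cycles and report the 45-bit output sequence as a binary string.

001010000110000010000001111111010101001100111

k : reg_k → out_k, fb_k
0: 0010100 → 0, fb=0
1: 0101000 → 0, fb=0
2: 1010000 → 1, fb=1
3: 0100001 → 0, fb=1
4: 1000011 → 1, fb=0
5: 0000110 → 0, fb=0
6: 0001100 → 0, fb=0
7: 0011000 → 0, fb=0
8: 0110000 → 0, fb=0
9: 1100000 → 1, fb=1
10: 1000001 → 1, fb=0
11: 0000010 → 0, fb=0
12: 0000100 → 0, fb=0
13: 0001000 → 0, fb=0
14: 0010000 → 0, fb=0
15: 0100000 → 0, fb=0
16: 1000000 → 1, fb=1
17: 0000001 → 0, fb=1
18: 0000011 → 0, fb=1
19: 0000111 → 0, fb=1
20: 0001111 → 0, fb=1
21: 0011111 → 0, fb=1
22: 0111111 → 0, fb=1
23: 1111111 → 1, fb=0
24: 1111110 → 1, fb=1
25: 1111101 → 1, fb=0
26: 1111010 → 1, fb=1
27: 1110101 → 1, fb=0
28: 1101010 → 1, fb=1
29: 1010101 → 1, fb=0
30: 0101010 → 0, fb=0
31: 1010100 → 1, fb=1
32: 0101001 → 0, fb=1
33: 1010011 → 1, fb=0
34: 0100110 → 0, fb=0
35: 1001100 → 1, fb=1
36: 0011001 → 0, fb=1
37: 0110011 → 0, fb=1
38: 1100111 → 1, fb=0
39: 1001110 → 1, fb=1
40: 0011101 → 0, fb=1
41: 0111011 → 0, fb=1
42: 1110111 → 1, fb=0
43: 1101110 → 1, fb=1
44: 1011101 → 1, fb=0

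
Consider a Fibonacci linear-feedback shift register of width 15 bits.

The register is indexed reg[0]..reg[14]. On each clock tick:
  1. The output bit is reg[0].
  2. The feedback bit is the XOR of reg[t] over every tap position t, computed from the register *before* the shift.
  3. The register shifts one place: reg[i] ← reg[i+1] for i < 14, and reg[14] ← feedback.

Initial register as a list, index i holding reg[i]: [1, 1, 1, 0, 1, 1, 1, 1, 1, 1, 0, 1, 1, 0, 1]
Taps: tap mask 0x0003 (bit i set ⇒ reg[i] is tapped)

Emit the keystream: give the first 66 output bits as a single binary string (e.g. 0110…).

111011111101101001100000110111010100001011001111100011101010000100

tick  register→output (feedback)
  0  111011111101101→1 (0)
  1  110111111011010→1 (0)
  2  101111110110100→1 (1)
  3  011111101101001→0 (1)
  4  111111011010011→1 (0)
  5  111110110100110→1 (0)
  6  111101101001100→1 (0)
  7  111011010011000→1 (0)
  8  110110100110000→1 (0)
  9  101101001100000→1 (1)
 10  011010011000001→0 (1)
 11  110100110000011→1 (0)
 12  101001100000110→1 (1)
 13  010011000001101→0 (1)
 14  100110000011011→1 (1)
 15  001100000110111→0 (0)
 16  011000001101110→0 (1)
 17  110000011011101→1 (0)
 18  100000110111010→1 (1)
 19  000001101110101→0 (0)
 20  000011011101010→0 (0)
 21  000110111010100→0 (0)
 22  001101110101000→0 (0)
 23  011011101010000→0 (1)
 24  110111010100001→1 (0)
 25  101110101000010→1 (1)
 26  011101010000101→0 (1)
 27  111010100001011→1 (0)
 28  110101000010110→1 (0)
 29  101010000101100→1 (1)
 30  010100001011001→0 (1)
 31  101000010110011→1 (1)
 32  010000101100111→0 (1)
 33  100001011001111→1 (1)
 34  000010110011111→0 (0)
 35  000101100111110→0 (0)
 36  001011001111100→0 (0)
 37  010110011111000→0 (1)
 38  101100111110001→1 (1)
 39  011001111100011→0 (1)
 40  110011111000111→1 (0)
 41  100111110001110→1 (1)
 42  001111100011101→0 (0)
 43  011111000111010→0 (1)
 44  111110001110101→1 (0)
 45  111100011101010→1 (0)
 46  111000111010100→1 (0)
 47  110001110101000→1 (0)
 48  100011101010000→1 (1)
 49  000111010100001→0 (0)
 50  001110101000010→0 (0)
 51  011101010000100→0 (1)
 52  111010100001001→1 (0)
 53  110101000010010→1 (0)
 54  101010000100100→1 (1)
 55  010100001001001→0 (1)
 56  101000010010011→1 (1)
 57  010000100100111→0 (1)
 58  100001001001111→1 (1)
 59  000010010011111→0 (0)
 60  000100100111110→0 (0)
 61  001001001111100→0 (0)
 62  010010011111000→0 (1)
 63  100100111110001→1 (1)
 64  001001111100011→0 (0)
 65  010011111000110→0 (1)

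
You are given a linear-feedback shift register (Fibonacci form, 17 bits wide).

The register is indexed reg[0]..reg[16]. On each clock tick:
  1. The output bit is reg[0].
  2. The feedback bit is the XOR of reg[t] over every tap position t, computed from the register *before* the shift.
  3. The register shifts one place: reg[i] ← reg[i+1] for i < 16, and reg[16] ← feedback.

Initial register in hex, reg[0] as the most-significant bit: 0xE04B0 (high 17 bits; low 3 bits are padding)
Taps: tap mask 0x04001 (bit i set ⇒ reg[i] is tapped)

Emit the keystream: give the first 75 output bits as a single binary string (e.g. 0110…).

111000000100101100010010011010001001101001111011001010000011101011001101101

tick  register→output (feedback)
  0  11100000010010110→1 (0)
  1  11000000100101100→1 (0)
  2  10000001001011000→1 (1)
  3  00000010010110001→0 (0)
  4  00000100101100010→0 (0)
  5  00001001011000100→0 (1)
  6  00010010110001001→0 (0)
  7  00100101100010010→0 (0)
  8  01001011000100100→0 (1)
  9  10010110001001001→1 (1)
 10  00101100010010011→0 (0)
 11  01011000100100110→0 (1)
 12  10110001001001101→1 (0)
 13  01100010010011010→0 (0)
 14  11000100100110100→1 (0)
 15  10001001001101000→1 (1)
 16  00010010011010001→0 (0)
 17  00100100110100010→0 (0)
 18  01001001101000100→0 (1)
 19  10010011010001001→1 (1)
 20  00100110100010011→0 (0)
 21  01001101000100110→0 (1)
 22  10011010001001101→1 (0)
 23  00110100010011010→0 (0)
 24  01101000100110100→0 (1)
 25  11010001001101001→1 (1)
 26  10100010011010011→1 (1)
 27  01000100110100111→0 (1)
 28  10001001101001111→1 (0)
 29  00010011010011110→0 (1)
 30  00100110100111101→0 (1)
 31  01001101001111011→0 (0)
 32  10011010011110110→1 (0)
 33  00110100111101100→0 (1)
 34  01101001111011001→0 (0)
 35  11010011110110010→1 (1)
 36  10100111101100101→1 (0)
 37  01001111011001010→0 (0)
 38  10011110110010100→1 (0)
 39  00111101100101000→0 (0)
 40  01111011001010000→0 (0)
 41  11110110010100000→1 (1)
 42  11101100101000001→1 (1)
 43  11011001010000011→1 (1)
 44  10110010100000111→1 (0)
 45  01100101000001110→0 (1)
 46  11001010000011101→1 (0)
 47  10010100000111010→1 (1)
 48  00101000001110101→0 (1)
 49  01010000011101011→0 (0)
 50  10100000111010110→1 (0)
 51  01000001110101100→0 (1)
 52  10000011101011001→1 (1)
 53  00000111010110011→0 (0)
 54  00001110101100110→0 (1)
 55  00011101011001101→0 (1)
 56  00111010110011011→0 (0)
 57  01110101100110110→0 (1)
 58  11101011001101101→1 (0)
 59  11010110011011010→1 (1)
 60  10101100110110101→1 (0)
 61  01011001101101010→0 (0)
 62  10110011011010100→1 (0)
 63  01100110110101000→0 (0)
 64  11001101101010000→1 (1)
 65  10011011010100001→1 (1)
 66  00110110101000011→0 (0)
 67  01101101010000110→0 (1)
 68  11011010100001101→1 (0)
 69  10110101000011010→1 (1)
 70  01101010000110101→0 (1)
 71  11010100001101011→1 (1)
 72  10101000011010111→1 (0)
 73  01010000110101110→0 (1)
 74  10100001101011101→1 (0)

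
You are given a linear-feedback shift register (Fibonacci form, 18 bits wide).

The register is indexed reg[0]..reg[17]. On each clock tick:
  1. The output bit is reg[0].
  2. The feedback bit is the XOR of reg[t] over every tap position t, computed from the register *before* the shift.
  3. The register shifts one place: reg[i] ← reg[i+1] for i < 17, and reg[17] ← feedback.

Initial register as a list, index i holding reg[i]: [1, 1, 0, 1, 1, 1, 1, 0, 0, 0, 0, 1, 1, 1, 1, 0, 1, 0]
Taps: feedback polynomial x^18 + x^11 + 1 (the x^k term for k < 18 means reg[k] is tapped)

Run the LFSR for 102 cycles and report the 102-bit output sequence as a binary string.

110111100001111010001010100100101000011110101011111101100000011011110000011000010111111011100101100101

k : reg_k → out_k, fb_k
0: 110111100001111010 → 1, fb=0
1: 101111000011110100 → 1, fb=0
2: 011110000111101000 → 0, fb=1
3: 111100001111010001 → 1, fb=0
4: 111000011110100010 → 1, fb=1
5: 110000111101000101 → 1, fb=0
6: 100001111010001010 → 1, fb=1
7: 000011110100010101 → 0, fb=0
8: 000111101000101010 → 0, fb=0
9: 001111010001010100 → 0, fb=1
10: 011110100010101001 → 0, fb=0
11: 111101000101010010 → 1, fb=0
12: 111010001010100100 → 1, fb=1
13: 110100010101001001 → 1, fb=0
14: 101000101010010010 → 1, fb=1
15: 010001010100100101 → 0, fb=0
16: 100010101001001010 → 1, fb=0
17: 000101010010010100 → 0, fb=0
18: 001010100100101000 → 0, fb=0
19: 010101001001010000 → 0, fb=1
20: 101010010010100001 → 1, fb=1
21: 010100100101000011 → 0, fb=1
22: 101001001010000111 → 1, fb=1
23: 010010010100001111 → 0, fb=0
24: 100100101000011110 → 1, fb=1
25: 001001010000111101 → 0, fb=0
26: 010010100001111010 → 0, fb=1
27: 100101000011110101 → 1, fb=0
28: 001010000111101010 → 0, fb=1
29: 010100001111010101 → 0, fb=1
30: 101000011110101011 → 1, fb=1
31: 010000111101010111 → 0, fb=1
32: 100001111010101111 → 1, fb=1
33: 000011110101011111 → 0, fb=1
34: 000111101010111111 → 0, fb=0
35: 001111010101111110 → 0, fb=1
36: 011110101011111101 → 0, fb=1
37: 111101010111111011 → 1, fb=0
38: 111010101111110110 → 1, fb=0
39: 110101011111101100 → 1, fb=0
40: 101010111111011000 → 1, fb=0
41: 010101111110110000 → 0, fb=0
42: 101011111101100000 → 1, fb=0
43: 010111111011000000 → 0, fb=1
44: 101111110110000001 → 1, fb=1
45: 011111101100000011 → 0, fb=0
46: 111111011000000110 → 1, fb=1
47: 111110110000001101 → 1, fb=1
48: 111101100000011011 → 1, fb=1
49: 111011000000110111 → 1, fb=1
50: 110110000001101111 → 1, fb=0
51: 101100000011011110 → 1, fb=0
52: 011000000110111100 → 0, fb=0
53: 110000001101111000 → 1, fb=0
54: 100000011011110000 → 1, fb=0
55: 000000110111100000 → 0, fb=1
56: 000001101111000001 → 0, fb=1
57: 000011011110000011 → 0, fb=0
58: 000110111100000110 → 0, fb=0
59: 001101111000001100 → 0, fb=0
60: 011011110000011000 → 0, fb=0
61: 110111100000110000 → 1, fb=1
62: 101111000001100001 → 1, fb=0
63: 011110000011000010 → 0, fb=1
64: 111100000110000101 → 1, fb=1
65: 111000001100001011 → 1, fb=1
66: 110000011000010111 → 1, fb=1
67: 100000110000101111 → 1, fb=1
68: 000001100001011111 → 0, fb=1
69: 000011000010111111 → 0, fb=0
70: 000110000101111110 → 0, fb=1
71: 001100001011111101 → 0, fb=1
72: 011000010111111011 → 0, fb=1
73: 110000101111110111 → 1, fb=0
74: 100001011111101110 → 1, fb=0
75: 000010111111011100 → 0, fb=1
76: 000101111110111001 → 0, fb=0
77: 001011111101110010 → 0, fb=1
78: 010111111011100101 → 0, fb=1
79: 101111110111001011 → 1, fb=0
80: 011111101110010110 → 0, fb=0
81: 111111011100101100 → 1, fb=1
82: 111110111001011001 → 1, fb=0
83: 111101110010110010 → 1, fb=1
84: 111011100101100101 → 1, fb=0
85: 110111001011001010 → 1, fb=0
86: 101110010110010100 → 1, fb=1
87: 011100101100101001 → 0, fb=0
88: 111001011001010010 → 1, fb=0
89: 110010110010100100 → 1, fb=1
90: 100101100101001001 → 1, fb=0
91: 001011001010010010 → 0, fb=0
92: 010110010100100100 → 0, fb=0
93: 101100101001001000 → 1, fb=0
94: 011001010010010000 → 0, fb=0
95: 110010100100100000 → 1, fb=1
96: 100101001001000001 → 1, fb=0
97: 001010010010000010 → 0, fb=0
98: 010100100100000100 → 0, fb=0
99: 101001001000001000 → 1, fb=1
100: 010010010000010001 → 0, fb=0
101: 100100100000100010 → 1, fb=1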